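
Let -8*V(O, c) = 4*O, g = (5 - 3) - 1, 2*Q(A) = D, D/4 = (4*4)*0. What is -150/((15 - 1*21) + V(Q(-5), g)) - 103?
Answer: -78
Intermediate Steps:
D = 0 (D = 4*((4*4)*0) = 4*(16*0) = 4*0 = 0)
Q(A) = 0 (Q(A) = (1/2)*0 = 0)
g = 1 (g = 2 - 1 = 1)
V(O, c) = -O/2
-150/((15 - 1*21) + V(Q(-5), g)) - 103 = -150/((15 - 1*21) - 1/2*0) - 103 = -150/((15 - 21) + 0) - 103 = -150/(-6 + 0) - 103 = -150/(-6) - 103 = -150*(-1/6) - 103 = 25 - 103 = -78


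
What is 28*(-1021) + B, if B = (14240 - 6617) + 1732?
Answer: -19233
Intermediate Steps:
B = 9355 (B = 7623 + 1732 = 9355)
28*(-1021) + B = 28*(-1021) + 9355 = -28588 + 9355 = -19233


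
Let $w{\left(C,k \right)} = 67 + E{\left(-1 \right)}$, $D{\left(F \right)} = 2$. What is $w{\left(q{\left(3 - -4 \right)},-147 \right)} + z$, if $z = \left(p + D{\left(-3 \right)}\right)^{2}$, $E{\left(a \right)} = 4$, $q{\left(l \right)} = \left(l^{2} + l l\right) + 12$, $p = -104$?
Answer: $10475$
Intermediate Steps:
$q{\left(l \right)} = 12 + 2 l^{2}$ ($q{\left(l \right)} = \left(l^{2} + l^{2}\right) + 12 = 2 l^{2} + 12 = 12 + 2 l^{2}$)
$w{\left(C,k \right)} = 71$ ($w{\left(C,k \right)} = 67 + 4 = 71$)
$z = 10404$ ($z = \left(-104 + 2\right)^{2} = \left(-102\right)^{2} = 10404$)
$w{\left(q{\left(3 - -4 \right)},-147 \right)} + z = 71 + 10404 = 10475$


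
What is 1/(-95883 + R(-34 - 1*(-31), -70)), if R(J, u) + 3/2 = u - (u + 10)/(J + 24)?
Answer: -14/1343323 ≈ -1.0422e-5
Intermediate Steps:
R(J, u) = -3/2 + u - (10 + u)/(24 + J) (R(J, u) = -3/2 + (u - (u + 10)/(J + 24)) = -3/2 + (u - (10 + u)/(24 + J)) = -3/2 + u - (10 + u)/(24 + J))
1/(-95883 + R(-34 - 1*(-31), -70)) = 1/(-95883 + (-46 + 23*(-70) - 3*(-34 - 1*(-31))/2 + (-34 - 1*(-31))*(-70))/(24 + (-34 - 1*(-31)))) = 1/(-95883 + (-46 - 1610 - 3*(-34 + 31)/2 + (-34 + 31)*(-70))/(24 + (-34 + 31))) = 1/(-95883 + (-46 - 1610 - 3/2*(-3) - 3*(-70))/(24 - 3)) = 1/(-95883 + (-46 - 1610 + 9/2 + 210)/21) = 1/(-95883 + (1/21)*(-2883/2)) = 1/(-95883 - 961/14) = 1/(-1343323/14) = -14/1343323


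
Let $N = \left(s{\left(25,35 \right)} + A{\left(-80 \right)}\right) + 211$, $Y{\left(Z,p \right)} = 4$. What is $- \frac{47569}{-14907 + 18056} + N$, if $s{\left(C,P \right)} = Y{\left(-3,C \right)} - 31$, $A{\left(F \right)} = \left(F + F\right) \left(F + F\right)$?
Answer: $\frac{81146247}{3149} \approx 25769.0$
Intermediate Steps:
$A{\left(F \right)} = 4 F^{2}$ ($A{\left(F \right)} = 2 F 2 F = 4 F^{2}$)
$s{\left(C,P \right)} = -27$ ($s{\left(C,P \right)} = 4 - 31 = -27$)
$N = 25784$ ($N = \left(-27 + 4 \left(-80\right)^{2}\right) + 211 = \left(-27 + 4 \cdot 6400\right) + 211 = \left(-27 + 25600\right) + 211 = 25573 + 211 = 25784$)
$- \frac{47569}{-14907 + 18056} + N = - \frac{47569}{-14907 + 18056} + 25784 = - \frac{47569}{3149} + 25784 = \frac{81146247}{3149}$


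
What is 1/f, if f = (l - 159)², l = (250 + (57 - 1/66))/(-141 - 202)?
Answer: 512479044/13102249808209 ≈ 3.9114e-5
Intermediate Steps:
l = -20261/22638 (l = (250 + (57 - 1*1/66))/(-343) = (250 + (57 - 1/66))*(-1/343) = (250 + 3761/66)*(-1/343) = (20261/66)*(-1/343) = -20261/22638 ≈ -0.89500)
f = 13102249808209/512479044 (f = (-20261/22638 - 159)² = (-3619703/22638)² = 13102249808209/512479044 ≈ 25566.)
1/f = 1/(13102249808209/512479044) = 512479044/13102249808209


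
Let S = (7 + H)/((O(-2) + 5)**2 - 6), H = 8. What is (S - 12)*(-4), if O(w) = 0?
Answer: 852/19 ≈ 44.842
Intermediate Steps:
S = 15/19 (S = (7 + 8)/((0 + 5)**2 - 6) = 15/(5**2 - 6) = 15/(25 - 6) = 15/19 ≈ 0.78947)
(S - 12)*(-4) = (15/19 - 12)*(-4) = -213/19*(-4) = 852/19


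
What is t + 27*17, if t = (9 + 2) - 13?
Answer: 457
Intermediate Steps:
t = -2 (t = 11 - 13 = -2)
t + 27*17 = -2 + 27*17 = -2 + 459 = 457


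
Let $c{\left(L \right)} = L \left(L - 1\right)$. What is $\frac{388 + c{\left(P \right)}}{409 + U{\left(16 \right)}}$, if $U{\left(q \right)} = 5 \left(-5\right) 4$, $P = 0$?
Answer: $\frac{388}{309} \approx 1.2557$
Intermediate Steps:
$U{\left(q \right)} = -100$ ($U{\left(q \right)} = \left(-25\right) 4 = -100$)
$c{\left(L \right)} = L \left(-1 + L\right)$
$\frac{388 + c{\left(P \right)}}{409 + U{\left(16 \right)}} = \frac{388 + 0 \left(-1 + 0\right)}{409 - 100} = \frac{388 + 0 \left(-1\right)}{309} = \left(388 + 0\right) \frac{1}{309} = 388 \cdot \frac{1}{309} = \frac{388}{309}$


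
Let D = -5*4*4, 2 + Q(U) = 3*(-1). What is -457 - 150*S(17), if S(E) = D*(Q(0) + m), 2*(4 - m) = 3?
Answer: -30457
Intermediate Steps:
Q(U) = -5 (Q(U) = -2 + 3*(-1) = -2 - 3 = -5)
m = 5/2 (m = 4 - 1/2*3 = 4 - 3/2 = 5/2 ≈ 2.5000)
D = -80 (D = -20*4 = -80)
S(E) = 200 (S(E) = -80*(-5 + 5/2) = -80*(-5/2) = 200)
-457 - 150*S(17) = -457 - 150*200 = -457 - 30000 = -30457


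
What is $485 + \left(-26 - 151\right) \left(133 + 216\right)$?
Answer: $-61288$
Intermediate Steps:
$485 + \left(-26 - 151\right) \left(133 + 216\right) = 485 - 61773 = -61288$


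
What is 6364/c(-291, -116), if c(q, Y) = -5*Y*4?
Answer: 1591/580 ≈ 2.7431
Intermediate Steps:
c(q, Y) = -20*Y
6364/c(-291, -116) = 6364/((-20*(-116))) = 6364/2320 = 6364*(1/2320) = 1591/580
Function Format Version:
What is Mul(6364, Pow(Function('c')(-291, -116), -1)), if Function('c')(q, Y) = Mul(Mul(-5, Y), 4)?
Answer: Rational(1591, 580) ≈ 2.7431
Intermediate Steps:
Function('c')(q, Y) = Mul(-20, Y)
Mul(6364, Pow(Function('c')(-291, -116), -1)) = Mul(6364, Pow(Mul(-20, -116), -1)) = Mul(6364, Pow(2320, -1)) = Mul(6364, Rational(1, 2320)) = Rational(1591, 580)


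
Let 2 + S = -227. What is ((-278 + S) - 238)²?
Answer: 555025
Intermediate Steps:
S = -229 (S = -2 - 227 = -229)
((-278 + S) - 238)² = ((-278 - 229) - 238)² = (-507 - 238)² = (-745)² = 555025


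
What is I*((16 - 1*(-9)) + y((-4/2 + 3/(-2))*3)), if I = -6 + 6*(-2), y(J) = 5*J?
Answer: 495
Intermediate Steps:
I = -18 (I = -6 - 12 = -18)
I*((16 - 1*(-9)) + y((-4/2 + 3/(-2))*3)) = -18*((16 - 1*(-9)) + 5*((-4/2 + 3/(-2))*3)) = -18*((16 + 9) + 5*((-4*½ + 3*(-½))*3)) = -18*(25 + 5*((-2 - 3/2)*3)) = -18*(25 + 5*(-7/2*3)) = -18*(25 + 5*(-21/2)) = -18*(25 - 105/2) = -18*(-55/2) = 495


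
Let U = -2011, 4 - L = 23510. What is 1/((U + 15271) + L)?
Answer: -1/10246 ≈ -9.7599e-5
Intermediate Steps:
L = -23506 (L = 4 - 1*23510 = 4 - 23510 = -23506)
1/((U + 15271) + L) = 1/((-2011 + 15271) - 23506) = 1/(13260 - 23506) = 1/(-10246) = -1/10246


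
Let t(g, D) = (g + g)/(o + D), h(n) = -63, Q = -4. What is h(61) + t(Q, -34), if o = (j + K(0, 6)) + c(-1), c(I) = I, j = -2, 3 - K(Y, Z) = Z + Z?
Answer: -1445/23 ≈ -62.826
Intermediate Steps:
K(Y, Z) = 3 - 2*Z (K(Y, Z) = 3 - (Z + Z) = 3 - 2*Z)
o = -12 (o = (-2 + (3 - 2*6)) - 1 = (-2 + (3 - 12)) - 1 = (-2 - 9) - 1 = -11 - 1 = -12)
t(g, D) = 2*g/(-12 + D) (t(g, D) = (g + g)/(-12 + D) = (2*g)/(-12 + D) = 2*g/(-12 + D))
h(61) + t(Q, -34) = -63 + 2*(-4)/(-12 - 34) = -63 + 2*(-4)/(-46) = -63 + 2*(-4)*(-1/46) = -63 + 4/23 = -1445/23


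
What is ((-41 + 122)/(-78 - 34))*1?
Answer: -81/112 ≈ -0.72321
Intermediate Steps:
((-41 + 122)/(-78 - 34))*1 = (81/(-112))*1 = (81*(-1/112))*1 = -81/112*1 = -81/112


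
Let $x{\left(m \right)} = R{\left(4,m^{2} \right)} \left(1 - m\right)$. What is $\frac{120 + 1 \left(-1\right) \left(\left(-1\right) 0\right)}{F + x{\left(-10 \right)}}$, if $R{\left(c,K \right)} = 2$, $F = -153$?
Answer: $- \frac{120}{131} \approx -0.91603$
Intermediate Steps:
$x{\left(m \right)} = 2 - 2 m$ ($x{\left(m \right)} = 2 \left(1 - m\right) = 2 - 2 m$)
$\frac{120 + 1 \left(-1\right) \left(\left(-1\right) 0\right)}{F + x{\left(-10 \right)}} = \frac{120 + 1 \left(-1\right) \left(\left(-1\right) 0\right)}{-153 + \left(2 - -20\right)} = \frac{120 - 0}{-153 + \left(2 + 20\right)} = \frac{120 + 0}{-153 + 22} = \frac{120}{-131} = 120 \left(- \frac{1}{131}\right) = - \frac{120}{131}$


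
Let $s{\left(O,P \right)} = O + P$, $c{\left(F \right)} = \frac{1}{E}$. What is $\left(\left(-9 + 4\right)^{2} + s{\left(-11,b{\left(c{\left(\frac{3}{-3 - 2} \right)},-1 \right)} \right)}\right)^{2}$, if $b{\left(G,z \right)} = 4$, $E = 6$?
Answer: $324$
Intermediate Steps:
$c{\left(F \right)} = \frac{1}{6}$
$\left(\left(-9 + 4\right)^{2} + s{\left(-11,b{\left(c{\left(\frac{3}{-3 - 2} \right)},-1 \right)} \right)}\right)^{2} = \left(\left(-9 + 4\right)^{2} + \left(-11 + 4\right)\right)^{2} = \left(\left(-5\right)^{2} - 7\right)^{2} = \left(25 - 7\right)^{2} = 18^{2} = 324$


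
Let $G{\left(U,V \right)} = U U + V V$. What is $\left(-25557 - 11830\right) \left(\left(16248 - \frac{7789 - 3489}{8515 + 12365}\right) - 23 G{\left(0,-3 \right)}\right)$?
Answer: $- \frac{626104722943}{1044} \approx -5.9972 \cdot 10^{8}$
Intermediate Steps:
$G{\left(U,V \right)} = U^{2} + V^{2}$
$\left(-25557 - 11830\right) \left(\left(16248 - \frac{7789 - 3489}{8515 + 12365}\right) - 23 G{\left(0,-3 \right)}\right) = \left(-25557 - 11830\right) \left(\left(16248 - \frac{7789 - 3489}{8515 + 12365}\right) - 23 \left(0^{2} + \left(-3\right)^{2}\right)\right) = - 37387 \left(\left(16248 - \frac{4300}{20880}\right) - 23 \left(0 + 9\right)\right) = - 37387 \left(\left(16248 - 4300 \cdot \frac{1}{20880}\right) - 207\right) = - 37387 \left(\left(16248 - \frac{215}{1044}\right) - 207\right) = - 37387 \left(\frac{16962697}{1044} - 207\right) = \left(-37387\right) \frac{16746589}{1044} = - \frac{626104722943}{1044}$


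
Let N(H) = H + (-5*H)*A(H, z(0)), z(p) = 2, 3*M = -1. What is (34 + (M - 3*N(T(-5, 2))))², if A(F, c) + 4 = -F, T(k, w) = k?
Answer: 6241/9 ≈ 693.44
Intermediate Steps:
M = -⅓ (M = (⅓)*(-1) = -⅓ ≈ -0.33333)
A(F, c) = -4 - F
N(H) = H - 5*H*(-4 - H) (N(H) = H + (-5*H)*(-4 - H) = H - 5*H*(-4 - H))
(34 + (M - 3*N(T(-5, 2))))² = (34 + (-⅓ - (-15)*(21 + 5*(-5))))² = (34 + (-⅓ - (-15)*(21 - 25)))² = (34 + (-⅓ - (-15)*(-4)))² = (34 + (-⅓ - 3*20))² = (34 + (-⅓ - 60))² = (34 - 181/3)² = (-79/3)² = 6241/9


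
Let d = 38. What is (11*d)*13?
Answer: 5434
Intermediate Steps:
(11*d)*13 = (11*38)*13 = 418*13 = 5434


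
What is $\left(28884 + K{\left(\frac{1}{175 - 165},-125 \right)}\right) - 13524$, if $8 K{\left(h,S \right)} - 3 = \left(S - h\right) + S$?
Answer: $\frac{1226329}{80} \approx 15329.0$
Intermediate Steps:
$K{\left(h,S \right)} = \frac{3}{8} - \frac{h}{8} + \frac{S}{4}$ ($K{\left(h,S \right)} = \frac{3}{8} + \frac{\left(S - h\right) + S}{8} = \frac{3}{8} + \frac{- h + 2 S}{8} = \frac{3}{8} + \left(- \frac{h}{8} + \frac{S}{4}\right) = \frac{3}{8} - \frac{h}{8} + \frac{S}{4}$)
$\left(28884 + K{\left(\frac{1}{175 - 165},-125 \right)}\right) - 13524 = \left(28884 + \left(\frac{3}{8} - \frac{1}{8 \left(175 - 165\right)} + \frac{1}{4} \left(-125\right)\right)\right) - 13524 = \left(28884 - \left(\frac{247}{8} + \frac{1}{80}\right)\right) - 13524 = \left(28884 - \frac{2471}{80}\right) - 13524 = \frac{2308249}{80} - 13524 = \frac{1226329}{80}$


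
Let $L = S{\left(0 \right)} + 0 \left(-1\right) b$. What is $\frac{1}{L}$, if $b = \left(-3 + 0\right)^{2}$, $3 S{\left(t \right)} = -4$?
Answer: $- \frac{3}{4} \approx -0.75$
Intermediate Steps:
$S{\left(t \right)} = - \frac{4}{3}$ ($S{\left(t \right)} = \frac{1}{3} \left(-4\right) = - \frac{4}{3}$)
$b = 9$ ($b = \left(-3\right)^{2} = 9$)
$L = - \frac{4}{3}$ ($L = - \frac{4}{3} + 0 \left(-1\right) 9 = - \frac{4}{3} + 0 \cdot 9 = - \frac{4}{3} + 0 = - \frac{4}{3} \approx -1.3333$)
$\frac{1}{L} = \frac{1}{- \frac{4}{3}} = - \frac{3}{4}$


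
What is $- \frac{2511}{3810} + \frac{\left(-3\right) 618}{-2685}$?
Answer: $\frac{7149}{227330} \approx 0.031448$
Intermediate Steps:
$- \frac{2511}{3810} + \frac{\left(-3\right) 618}{-2685} = \left(-2511\right) \frac{1}{3810} - - \frac{618}{895} = - \frac{837}{1270} + \frac{618}{895} = \frac{7149}{227330}$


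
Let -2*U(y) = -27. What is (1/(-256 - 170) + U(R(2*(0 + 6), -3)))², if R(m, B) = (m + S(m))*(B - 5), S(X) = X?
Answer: 8265625/45369 ≈ 182.19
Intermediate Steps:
R(m, B) = 2*m*(-5 + B) (R(m, B) = (m + m)*(B - 5) = (2*m)*(-5 + B) = 2*m*(-5 + B))
U(y) = 27/2 (U(y) = -½*(-27) = 27/2)
(1/(-256 - 170) + U(R(2*(0 + 6), -3)))² = (1/(-256 - 170) + 27/2)² = (1/(-426) + 27/2)² = (-1/426 + 27/2)² = (2875/213)² = 8265625/45369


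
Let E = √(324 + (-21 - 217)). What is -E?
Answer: -√86 ≈ -9.2736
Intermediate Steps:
E = √86 (E = √(324 - 238) = √86 ≈ 9.2736)
-E = -√86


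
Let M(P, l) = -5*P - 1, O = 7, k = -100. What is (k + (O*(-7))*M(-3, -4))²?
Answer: 617796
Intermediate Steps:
M(P, l) = -1 - 5*P
(k + (O*(-7))*M(-3, -4))² = (-100 + (7*(-7))*(-1 - 5*(-3)))² = (-100 - 49*(-1 + 15))² = (-100 - 49*14)² = (-100 - 686)² = (-786)² = 617796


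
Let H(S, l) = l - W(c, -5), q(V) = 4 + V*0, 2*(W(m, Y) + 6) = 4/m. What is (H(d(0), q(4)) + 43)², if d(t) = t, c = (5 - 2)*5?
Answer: 628849/225 ≈ 2794.9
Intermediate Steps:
c = 15 (c = 3*5 = 15)
W(m, Y) = -6 + 2/m (W(m, Y) = -6 + (4/m)/2 = -6 + 2/m)
q(V) = 4 (q(V) = 4 + 0 = 4)
H(S, l) = 88/15 + l (H(S, l) = l - (-6 + 2/15) = l - 1*(-88/15) = l + 88/15 = 88/15 + l)
(H(d(0), q(4)) + 43)² = ((88/15 + 4) + 43)² = (148/15 + 43)² = (793/15)² = 628849/225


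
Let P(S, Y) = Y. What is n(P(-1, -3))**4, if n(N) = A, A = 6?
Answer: 1296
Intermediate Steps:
n(N) = 6
n(P(-1, -3))**4 = 6**4 = 1296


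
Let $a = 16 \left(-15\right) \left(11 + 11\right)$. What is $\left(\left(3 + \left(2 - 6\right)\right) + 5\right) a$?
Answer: $-21120$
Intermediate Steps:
$a = -5280$ ($a = \left(-240\right) 22 = -5280$)
$\left(\left(3 + \left(2 - 6\right)\right) + 5\right) a = \left(\left(3 + \left(2 - 6\right)\right) + 5\right) \left(-5280\right) = \left(\left(3 - 4\right) + 5\right) \left(-5280\right) = \left(-1 + 5\right) \left(-5280\right) = 4 \left(-5280\right) = -21120$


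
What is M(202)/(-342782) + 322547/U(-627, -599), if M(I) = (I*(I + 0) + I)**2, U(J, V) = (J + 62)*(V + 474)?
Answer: -59322405868373/12104489375 ≈ -4900.9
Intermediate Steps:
U(J, V) = (62 + J)*(474 + V)
M(I) = (I + I**2)**2 (M(I) = (I*I + I)**2 = (I**2 + I)**2 = (I + I**2)**2)
M(202)/(-342782) + 322547/U(-627, -599) = (202**2*(1 + 202)**2)/(-342782) + 322547/(29388 + 62*(-599) + 474*(-627) - 627*(-599)) = (40804*203**2)*(-1/342782) + 322547/(29388 - 37138 - 297198 + 375573) = (40804*41209)*(-1/342782) + 322547/70625 = 1681492036*(-1/342782) + 322547*(1/70625) = -840746018/171391 + 322547/70625 = -59322405868373/12104489375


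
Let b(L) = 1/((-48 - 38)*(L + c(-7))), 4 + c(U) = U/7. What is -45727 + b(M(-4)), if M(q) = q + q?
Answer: -51122785/1118 ≈ -45727.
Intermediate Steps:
c(U) = -4 + U/7
M(q) = 2*q
b(L) = 1/(430 - 86*L) (b(L) = 1/((-48 - 38)*(L + (-4 + (⅐)*(-7)))) = 1/(-86*(L + (-4 - 1))) = 1/(-86*(L - 5)) = 1/(-86*(-5 + L)) = 1/(430 - 86*L))
-45727 + b(M(-4)) = -45727 - 1/(-430 + 86*(2*(-4))) = -45727 - 1/(-430 + 86*(-8)) = -45727 - 1/(-430 - 688) = -45727 - 1/(-1118) = -45727 - 1*(-1/1118) = -45727 + 1/1118 = -51122785/1118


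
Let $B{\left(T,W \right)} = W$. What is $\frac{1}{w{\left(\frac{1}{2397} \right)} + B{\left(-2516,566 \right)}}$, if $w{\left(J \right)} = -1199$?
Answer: $- \frac{1}{633} \approx -0.0015798$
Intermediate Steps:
$\frac{1}{w{\left(\frac{1}{2397} \right)} + B{\left(-2516,566 \right)}} = \frac{1}{-1199 + 566} = \frac{1}{-633} = - \frac{1}{633}$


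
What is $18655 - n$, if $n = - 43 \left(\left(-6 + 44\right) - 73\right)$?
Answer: $17150$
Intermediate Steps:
$n = 1505$ ($n = - 43 \left(38 - 73\right) = \left(-43\right) \left(-35\right) = 1505$)
$18655 - n = 18655 - 1505 = 17150$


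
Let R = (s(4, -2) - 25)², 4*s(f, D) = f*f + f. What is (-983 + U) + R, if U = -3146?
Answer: -3729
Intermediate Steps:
s(f, D) = f/4 + f²/4 (s(f, D) = (f*f + f)/4 = (f² + f)/4 = (f + f²)/4 = f/4 + f²/4)
R = 400 (R = ((¼)*4*(1 + 4) - 25)² = ((¼)*4*5 - 25)² = (5 - 25)² = (-20)² = 400)
(-983 + U) + R = (-983 - 3146) + 400 = -4129 + 400 = -3729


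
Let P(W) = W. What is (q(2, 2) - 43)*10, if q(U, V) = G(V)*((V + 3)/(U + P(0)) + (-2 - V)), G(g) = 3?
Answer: -475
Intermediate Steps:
q(U, V) = -6 - 3*V + 3*(3 + V)/U (q(U, V) = 3*((V + 3)/(U + 0) + (-2 - V)) = 3*((3 + V)/U + (-2 - V)) = 3*(-2 - V + (3 + V)/U) = -6 - 3*V + 3*(3 + V)/U)
(q(2, 2) - 43)*10 = ((-6 - 3*2 + 9/2 + 3*2/2) - 43)*10 = ((-6 - 6 + 9*(½) + 3*2*(½)) - 43)*10 = ((-6 - 6 + 9/2 + 3) - 43)*10 = (-9/2 - 43)*10 = -95/2*10 = -475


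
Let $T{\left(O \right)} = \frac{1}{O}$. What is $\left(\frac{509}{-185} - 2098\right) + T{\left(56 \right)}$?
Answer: $- \frac{21763599}{10360} \approx -2100.7$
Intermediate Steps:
$\left(\frac{509}{-185} - 2098\right) + T{\left(56 \right)} = \left(\frac{509}{-185} - 2098\right) + \frac{1}{56} = \left(509 \left(- \frac{1}{185}\right) - 2098\right) + \frac{1}{56} = \left(- \frac{509}{185} - 2098\right) + \frac{1}{56} = - \frac{388639}{185} + \frac{1}{56} = - \frac{21763599}{10360}$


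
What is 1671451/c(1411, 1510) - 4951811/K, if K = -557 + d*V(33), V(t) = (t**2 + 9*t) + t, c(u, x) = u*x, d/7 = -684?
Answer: 21907434616489/14476917554690 ≈ 1.5133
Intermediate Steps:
d = -4788 (d = 7*(-684) = -4788)
V(t) = t**2 + 10*t
K = -6794729 (K = -557 - 158004*(10 + 33) = -557 - 158004*43 = -557 - 4788*1419 = -557 - 6794172 = -6794729)
1671451/c(1411, 1510) - 4951811/K = 1671451/((1411*1510)) - 4951811/(-6794729) = 1671451/2130610 - 4951811*(-1/6794729) = 1671451*(1/2130610) + 4951811/6794729 = 1671451/2130610 + 4951811/6794729 = 21907434616489/14476917554690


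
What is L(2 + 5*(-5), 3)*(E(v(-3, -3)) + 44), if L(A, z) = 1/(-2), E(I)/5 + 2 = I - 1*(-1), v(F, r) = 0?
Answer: -39/2 ≈ -19.500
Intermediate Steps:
E(I) = -5 + 5*I (E(I) = -10 + 5*(I - 1*(-1)) = -10 + 5*(I + 1) = -10 + 5*(1 + I) = -10 + (5 + 5*I) = -5 + 5*I)
L(A, z) = -1/2
L(2 + 5*(-5), 3)*(E(v(-3, -3)) + 44) = -((-5 + 5*0) + 44)/2 = -((-5 + 0) + 44)/2 = -(-5 + 44)/2 = -1/2*39 = -39/2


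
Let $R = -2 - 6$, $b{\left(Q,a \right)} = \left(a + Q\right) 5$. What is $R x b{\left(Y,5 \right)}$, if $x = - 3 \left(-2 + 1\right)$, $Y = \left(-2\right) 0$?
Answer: $-600$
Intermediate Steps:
$Y = 0$
$b{\left(Q,a \right)} = 5 Q + 5 a$ ($b{\left(Q,a \right)} = \left(Q + a\right) 5 = 5 Q + 5 a$)
$x = 3$ ($x = \left(-3\right) \left(-1\right) = 3$)
$R = -8$
$R x b{\left(Y,5 \right)} = \left(-8\right) 3 \left(5 \cdot 0 + 5 \cdot 5\right) = - 24 \left(0 + 25\right) = \left(-24\right) 25 = -600$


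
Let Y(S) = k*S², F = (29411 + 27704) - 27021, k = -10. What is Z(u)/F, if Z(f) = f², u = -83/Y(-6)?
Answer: 6889/3900182400 ≈ 1.7663e-6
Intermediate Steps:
F = 30094 (F = 57115 - 27021 = 30094)
Y(S) = -10*S²
u = 83/360 (u = -83/((-10*(-6)²)) = -83/((-10*36)) = -83/(-360) = -83*(-1/360) = 83/360 ≈ 0.23056)
Z(u)/F = (83/360)²/30094 = (6889/129600)*(1/30094) = 6889/3900182400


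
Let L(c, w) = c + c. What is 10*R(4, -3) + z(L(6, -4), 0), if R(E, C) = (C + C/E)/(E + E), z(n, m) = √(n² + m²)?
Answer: 117/16 ≈ 7.3125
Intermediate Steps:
L(c, w) = 2*c
z(n, m) = √(m² + n²)
R(E, C) = (C + C/E)/(2*E) (R(E, C) = (C + C/E)/((2*E)) = (C + C/E)*(1/(2*E)) = (C + C/E)/(2*E))
10*R(4, -3) + z(L(6, -4), 0) = 10*((½)*(-3)*(1 + 4)/4²) + √(0² + (2*6)²) = 10*((½)*(-3)*(1/16)*5) + √(0 + 12²) = 10*(-15/32) + √(0 + 144) = -75/16 + √144 = -75/16 + 12 = 117/16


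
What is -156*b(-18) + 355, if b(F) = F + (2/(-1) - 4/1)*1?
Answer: 4099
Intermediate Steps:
b(F) = -6 + F (b(F) = F + (2*(-1) - 4*1)*1 = F + (-2 - 4)*1 = F - 6*1 = F - 6 = -6 + F)
-156*b(-18) + 355 = -156*(-6 - 18) + 355 = -156*(-24) + 355 = 3744 + 355 = 4099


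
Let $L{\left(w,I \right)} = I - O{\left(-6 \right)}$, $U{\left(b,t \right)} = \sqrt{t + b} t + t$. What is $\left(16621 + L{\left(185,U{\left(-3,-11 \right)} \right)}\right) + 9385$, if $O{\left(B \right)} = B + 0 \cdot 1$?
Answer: $26001 - 11 i \sqrt{14} \approx 26001.0 - 41.158 i$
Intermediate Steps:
$U{\left(b,t \right)} = t + t \sqrt{b + t}$ ($U{\left(b,t \right)} = \sqrt{b + t} t + t = t \sqrt{b + t} + t = t + t \sqrt{b + t}$)
$O{\left(B \right)} = B$ ($O{\left(B \right)} = B + 0 = B$)
$L{\left(w,I \right)} = 6 + I$ ($L{\left(w,I \right)} = I - -6 = I + 6 = 6 + I$)
$\left(16621 + L{\left(185,U{\left(-3,-11 \right)} \right)}\right) + 9385 = \left(16621 + \left(6 - 11 \left(1 + \sqrt{-3 - 11}\right)\right)\right) + 9385 = \left(16621 + \left(6 - 11 \left(1 + \sqrt{-14}\right)\right)\right) + 9385 = \left(16621 + \left(6 - 11 \left(1 + i \sqrt{14}\right)\right)\right) + 9385 = \left(16621 + \left(6 - \left(11 + 11 i \sqrt{14}\right)\right)\right) + 9385 = \left(16621 - \left(5 + 11 i \sqrt{14}\right)\right) + 9385 = \left(16616 - 11 i \sqrt{14}\right) + 9385 = 26001 - 11 i \sqrt{14}$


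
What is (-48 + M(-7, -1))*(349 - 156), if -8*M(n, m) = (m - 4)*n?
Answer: -80867/8 ≈ -10108.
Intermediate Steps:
M(n, m) = -n*(-4 + m)/8 (M(n, m) = -(m - 4)*n/8 = -(-4 + m)*n/8 = -n*(-4 + m)/8)
(-48 + M(-7, -1))*(349 - 156) = (-48 + (⅛)*(-7)*(4 - 1*(-1)))*(349 - 156) = (-48 + (⅛)*(-7)*(4 + 1))*193 = (-48 + (⅛)*(-7)*5)*193 = (-48 - 35/8)*193 = -419/8*193 = -80867/8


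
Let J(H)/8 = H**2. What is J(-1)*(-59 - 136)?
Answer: -1560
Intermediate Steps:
J(H) = 8*H**2
J(-1)*(-59 - 136) = (8*(-1)**2)*(-59 - 136) = (8*1)*(-195) = 8*(-195) = -1560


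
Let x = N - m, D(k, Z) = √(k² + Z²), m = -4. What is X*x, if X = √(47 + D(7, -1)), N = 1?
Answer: 5*√(47 + 5*√2) ≈ 36.767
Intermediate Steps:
D(k, Z) = √(Z² + k²)
X = √(47 + 5*√2) (X = √(47 + √((-1)² + 7²)) = √(47 + √(1 + 49)) = √(47 + √50) = √(47 + 5*√2) ≈ 7.3533)
x = 5 (x = 1 - 1*(-4) = 1 + 4 = 5)
X*x = √(47 + 5*√2)*5 = 5*√(47 + 5*√2)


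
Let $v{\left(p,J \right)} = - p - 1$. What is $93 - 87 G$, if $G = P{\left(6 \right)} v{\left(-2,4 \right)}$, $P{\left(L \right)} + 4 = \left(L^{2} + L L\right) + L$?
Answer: $-6345$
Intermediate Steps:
$v{\left(p,J \right)} = -1 - p$
$P{\left(L \right)} = -4 + L + 2 L^{2}$ ($P{\left(L \right)} = -4 + \left(\left(L^{2} + L L\right) + L\right) = -4 + \left(\left(L^{2} + L^{2}\right) + L\right) = -4 + \left(2 L^{2} + L\right) = -4 + \left(L + 2 L^{2}\right) = -4 + L + 2 L^{2}$)
$G = 74$ ($G = \left(-4 + 6 + 2 \cdot 6^{2}\right) \left(-1 - -2\right) = \left(-4 + 6 + 2 \cdot 36\right) \left(-1 + 2\right) = \left(-4 + 6 + 72\right) 1 = 74 \cdot 1 = 74$)
$93 - 87 G = 93 - 6438 = -6345$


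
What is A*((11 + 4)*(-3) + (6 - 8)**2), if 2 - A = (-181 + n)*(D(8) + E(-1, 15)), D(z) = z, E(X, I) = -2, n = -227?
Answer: -100450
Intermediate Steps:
A = 2450 (A = 2 - (-181 - 227)*(8 - 2) = 2 - (-408)*6 = 2 - 1*(-2448) = 2 + 2448 = 2450)
A*((11 + 4)*(-3) + (6 - 8)**2) = 2450*((11 + 4)*(-3) + (6 - 8)**2) = 2450*(15*(-3) + (-2)**2) = 2450*(-45 + 4) = 2450*(-41) = -100450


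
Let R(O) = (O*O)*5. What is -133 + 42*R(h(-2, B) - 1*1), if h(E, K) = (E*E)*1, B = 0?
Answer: 1757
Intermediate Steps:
h(E, K) = E² (h(E, K) = E²*1 = E²)
R(O) = 5*O² (R(O) = O²*5 = 5*O²)
-133 + 42*R(h(-2, B) - 1*1) = -133 + 42*(5*((-2)² - 1*1)²) = -133 + 42*(5*(4 - 1)²) = -133 + 42*(5*3²) = -133 + 42*(5*9) = -133 + 42*45 = -133 + 1890 = 1757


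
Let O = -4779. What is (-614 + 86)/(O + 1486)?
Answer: 528/3293 ≈ 0.16034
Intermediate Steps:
(-614 + 86)/(O + 1486) = (-614 + 86)/(-4779 + 1486) = -528/(-3293) = -528*(-1/3293) = 528/3293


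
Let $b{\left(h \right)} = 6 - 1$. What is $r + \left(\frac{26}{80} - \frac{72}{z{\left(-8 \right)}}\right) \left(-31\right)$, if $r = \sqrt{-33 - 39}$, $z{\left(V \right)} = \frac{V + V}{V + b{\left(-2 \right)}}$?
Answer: $\frac{16337}{40} + 6 i \sqrt{2} \approx 408.42 + 8.4853 i$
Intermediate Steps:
$b{\left(h \right)} = 5$ ($b{\left(h \right)} = 6 - 1 = 5$)
$z{\left(V \right)} = \frac{2 V}{5 + V}$ ($z{\left(V \right)} = \frac{V + V}{V + 5} = \frac{2 V}{5 + V}$)
$r = 6 i \sqrt{2}$ ($r = \sqrt{-72} = 6 i \sqrt{2} \approx 8.4853 i$)
$r + \left(\frac{26}{80} - \frac{72}{z{\left(-8 \right)}}\right) \left(-31\right) = 6 i \sqrt{2} + \left(\frac{26}{80} - \frac{72}{2 \left(-8\right) \frac{1}{5 - 8}}\right) \left(-31\right) = 6 i \sqrt{2} + \left(26 \cdot \frac{1}{80} - \frac{72}{2 \left(-8\right) \frac{1}{-3}}\right) \left(-31\right) = 6 i \sqrt{2} + \left(\frac{13}{40} - \frac{72}{2 \left(-8\right) \left(- \frac{1}{3}\right)}\right) \left(-31\right) = 6 i \sqrt{2} + \left(\frac{13}{40} - \frac{72}{\frac{16}{3}}\right) \left(-31\right) = 6 i \sqrt{2} + \left(\frac{13}{40} - \frac{27}{2}\right) \left(-31\right) = 6 i \sqrt{2} - - \frac{16337}{40} = 6 i \sqrt{2} + \frac{16337}{40} = \frac{16337}{40} + 6 i \sqrt{2}$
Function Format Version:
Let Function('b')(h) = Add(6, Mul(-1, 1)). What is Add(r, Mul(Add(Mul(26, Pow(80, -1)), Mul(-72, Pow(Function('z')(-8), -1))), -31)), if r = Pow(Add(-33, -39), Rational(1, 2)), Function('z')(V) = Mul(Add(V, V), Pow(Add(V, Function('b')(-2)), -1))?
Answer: Add(Rational(16337, 40), Mul(6, I, Pow(2, Rational(1, 2)))) ≈ Add(408.42, Mul(8.4853, I))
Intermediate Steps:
Function('b')(h) = 5 (Function('b')(h) = Add(6, -1) = 5)
Function('z')(V) = Mul(2, V, Pow(Add(5, V), -1)) (Function('z')(V) = Mul(Add(V, V), Pow(Add(V, 5), -1)) = Mul(Mul(2, V), Pow(Add(5, V), -1)) = Mul(2, V, Pow(Add(5, V), -1)))
r = Mul(6, I, Pow(2, Rational(1, 2))) (r = Pow(-72, Rational(1, 2)) = Mul(6, I, Pow(2, Rational(1, 2))) ≈ Mul(8.4853, I))
Add(r, Mul(Add(Mul(26, Pow(80, -1)), Mul(-72, Pow(Function('z')(-8), -1))), -31)) = Add(Mul(6, I, Pow(2, Rational(1, 2))), Mul(Add(Mul(26, Pow(80, -1)), Mul(-72, Pow(Mul(2, -8, Pow(Add(5, -8), -1)), -1))), -31)) = Add(Mul(6, I, Pow(2, Rational(1, 2))), Mul(Add(Mul(26, Rational(1, 80)), Mul(-72, Pow(Mul(2, -8, Pow(-3, -1)), -1))), -31)) = Add(Mul(6, I, Pow(2, Rational(1, 2))), Mul(Add(Rational(13, 40), Mul(-72, Pow(Mul(2, -8, Rational(-1, 3)), -1))), -31)) = Add(Mul(6, I, Pow(2, Rational(1, 2))), Mul(Add(Rational(13, 40), Mul(-72, Pow(Rational(16, 3), -1))), -31)) = Add(Mul(6, I, Pow(2, Rational(1, 2))), Mul(Add(Rational(13, 40), Mul(-72, Rational(3, 16))), -31)) = Add(Mul(6, I, Pow(2, Rational(1, 2))), Mul(Add(Rational(13, 40), Rational(-27, 2)), -31)) = Add(Mul(6, I, Pow(2, Rational(1, 2))), Mul(Rational(-527, 40), -31)) = Add(Mul(6, I, Pow(2, Rational(1, 2))), Rational(16337, 40)) = Add(Rational(16337, 40), Mul(6, I, Pow(2, Rational(1, 2))))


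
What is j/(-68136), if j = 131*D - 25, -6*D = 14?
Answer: 124/25551 ≈ 0.0048530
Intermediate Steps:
D = -7/3 (D = -⅙*14 = -7/3 ≈ -2.3333)
j = -992/3 (j = 131*(-7/3) - 25 = -917/3 - 25 = -992/3 ≈ -330.67)
j/(-68136) = -992/3/(-68136) = -992/3*(-1/68136) = 124/25551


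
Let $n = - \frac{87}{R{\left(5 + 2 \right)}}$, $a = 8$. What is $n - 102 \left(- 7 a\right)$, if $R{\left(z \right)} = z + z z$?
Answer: $\frac{319785}{56} \approx 5710.4$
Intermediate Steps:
$R{\left(z \right)} = z + z^{2}$
$n = - \frac{87}{56}$ ($n = - \frac{87}{\left(5 + 2\right) \left(1 + \left(5 + 2\right)\right)} = - \frac{87}{7 \left(1 + 7\right)} = - \frac{87}{7 \cdot 8} = - \frac{87}{56} \approx -1.5536$)
$n - 102 \left(- 7 a\right) = - \frac{87}{56} - 102 \left(\left(-7\right) 8\right) = - \frac{87}{56} - -5712 = - \frac{87}{56} + 5712 = \frac{319785}{56}$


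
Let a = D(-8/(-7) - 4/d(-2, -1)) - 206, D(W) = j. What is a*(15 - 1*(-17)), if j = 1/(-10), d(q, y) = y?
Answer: -32976/5 ≈ -6595.2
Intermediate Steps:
j = -1/10 ≈ -0.10000
D(W) = -1/10
a = -2061/10 (a = -1/10 - 206 = -2061/10 ≈ -206.10)
a*(15 - 1*(-17)) = -2061*(15 - 1*(-17))/10 = -2061*(15 + 17)/10 = -2061/10*32 = -32976/5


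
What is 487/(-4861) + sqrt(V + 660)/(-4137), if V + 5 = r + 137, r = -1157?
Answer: -487/4861 - I*sqrt(365)/4137 ≈ -0.10019 - 0.0046181*I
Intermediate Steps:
V = -1025 (V = -5 + (-1157 + 137) = -5 - 1020 = -1025)
487/(-4861) + sqrt(V + 660)/(-4137) = 487/(-4861) + sqrt(-1025 + 660)/(-4137) = 487*(-1/4861) + sqrt(-365)*(-1/4137) = -487/4861 + (I*sqrt(365))*(-1/4137) = -487/4861 - I*sqrt(365)/4137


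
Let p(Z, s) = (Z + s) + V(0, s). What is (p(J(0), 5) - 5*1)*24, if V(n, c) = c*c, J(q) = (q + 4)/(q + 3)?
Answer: 632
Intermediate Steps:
J(q) = (4 + q)/(3 + q)
V(n, c) = c**2
p(Z, s) = Z + s + s**2 (p(Z, s) = (Z + s) + s**2 = Z + s + s**2)
(p(J(0), 5) - 5*1)*24 = (((4 + 0)/(3 + 0) + 5 + 5**2) - 5*1)*24 = ((4/3 + 5 + 25) - 5)*24 = (94/3 - 5)*24 = (79/3)*24 = 632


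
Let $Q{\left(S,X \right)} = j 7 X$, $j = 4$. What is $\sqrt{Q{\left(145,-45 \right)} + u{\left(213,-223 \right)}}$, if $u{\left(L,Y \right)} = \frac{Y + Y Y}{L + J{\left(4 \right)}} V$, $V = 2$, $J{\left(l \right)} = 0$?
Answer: $\frac{2 i \sqrt{1002094}}{71} \approx 28.198 i$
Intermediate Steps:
$Q{\left(S,X \right)} = 28 X$ ($Q{\left(S,X \right)} = 4 \cdot 7 X = 28 X$)
$u{\left(L,Y \right)} = \frac{2 \left(Y + Y^{2}\right)}{L}$ ($u{\left(L,Y \right)} = \frac{Y + Y Y}{L + 0} \cdot 2 = \frac{Y + Y^{2}}{L} 2 = \frac{2 \left(Y + Y^{2}\right)}{L}$)
$\sqrt{Q{\left(145,-45 \right)} + u{\left(213,-223 \right)}} = \sqrt{28 \left(-45\right) + 2 \left(-223\right) \frac{1}{213} \left(1 - 223\right)} = \sqrt{-1260 + 2 \left(-223\right) \frac{1}{213} \left(-222\right)} = \sqrt{-1260 + \frac{33004}{71}} = \sqrt{- \frac{56456}{71}} = \frac{2 i \sqrt{1002094}}{71}$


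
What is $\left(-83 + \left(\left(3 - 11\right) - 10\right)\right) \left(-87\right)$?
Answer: $8787$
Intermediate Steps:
$\left(-83 + \left(\left(3 - 11\right) - 10\right)\right) \left(-87\right) = \left(-83 - 18\right) \left(-87\right) = \left(-101\right) \left(-87\right) = 8787$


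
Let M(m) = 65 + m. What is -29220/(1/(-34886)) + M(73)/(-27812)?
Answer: 14175344201451/13906 ≈ 1.0194e+9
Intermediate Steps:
-29220/(1/(-34886)) + M(73)/(-27812) = -29220/(1/(-34886)) + (65 + 73)/(-27812) = -29220/(-1/34886) + 138*(-1/27812) = -29220*(-34886) - 69/13906 = 1019368920 - 69/13906 = 14175344201451/13906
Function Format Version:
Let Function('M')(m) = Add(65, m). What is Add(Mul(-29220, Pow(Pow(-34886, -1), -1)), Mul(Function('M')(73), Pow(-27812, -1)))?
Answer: Rational(14175344201451, 13906) ≈ 1.0194e+9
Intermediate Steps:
Add(Mul(-29220, Pow(Pow(-34886, -1), -1)), Mul(Function('M')(73), Pow(-27812, -1))) = Add(Mul(-29220, Pow(Pow(-34886, -1), -1)), Mul(Add(65, 73), Pow(-27812, -1))) = Add(Mul(-29220, Pow(Rational(-1, 34886), -1)), Mul(138, Rational(-1, 27812))) = Add(Mul(-29220, -34886), Rational(-69, 13906)) = Add(1019368920, Rational(-69, 13906)) = Rational(14175344201451, 13906)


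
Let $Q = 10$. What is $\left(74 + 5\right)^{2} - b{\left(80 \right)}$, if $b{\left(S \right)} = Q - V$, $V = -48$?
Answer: $6183$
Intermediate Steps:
$b{\left(S \right)} = 58$ ($b{\left(S \right)} = 10 - -48 = 10 + 48 = 58$)
$\left(74 + 5\right)^{2} - b{\left(80 \right)} = \left(74 + 5\right)^{2} - 58 = 79^{2} - 58 = 6241 - 58 = 6183$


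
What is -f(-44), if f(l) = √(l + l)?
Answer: -2*I*√22 ≈ -9.3808*I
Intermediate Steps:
f(l) = √2*√l (f(l) = √(2*l) = √2*√l)
-f(-44) = -√2*√(-44) = -√2*2*I*√11 = -2*I*√22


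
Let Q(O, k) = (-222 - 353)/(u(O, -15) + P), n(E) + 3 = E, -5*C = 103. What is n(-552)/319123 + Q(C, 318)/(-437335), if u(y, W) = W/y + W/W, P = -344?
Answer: -1715156709925/984035434221014 ≈ -0.0017430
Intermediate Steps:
C = -103/5 (C = -⅕*103 = -103/5 ≈ -20.600)
n(E) = -3 + E
u(y, W) = 1 + W/y (u(y, W) = W/y + 1 = 1 + W/y)
Q(O, k) = -575/(-344 + (-15 + O)/O) (Q(O, k) = (-222 - 353)/((-15 + O)/O - 344) = -575/(-344 + (-15 + O)/O))
n(-552)/319123 + Q(C, 318)/(-437335) = (-3 - 552)/319123 + (575*(-103/5)/(15 + 343*(-103/5)))/(-437335) = -555*1/319123 + (575*(-103/5)/(15 - 35329/5))*(-1/437335) = -555/319123 + (575*(-103/5)/(-35254/5))*(-1/437335) = -555/319123 + (575*(-103/5)*(-5/35254))*(-1/437335) = -555/319123 + (59225/35254)*(-1/437335) = -555/319123 - 11845/3083561618 = -1715156709925/984035434221014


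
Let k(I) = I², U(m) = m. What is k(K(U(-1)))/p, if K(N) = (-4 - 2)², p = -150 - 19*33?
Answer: -432/259 ≈ -1.6680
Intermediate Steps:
p = -777 (p = -150 - 627 = -777)
K(N) = 36 (K(N) = (-6)² = 36)
k(K(U(-1)))/p = 36²/(-777) = 1296*(-1/777) = -432/259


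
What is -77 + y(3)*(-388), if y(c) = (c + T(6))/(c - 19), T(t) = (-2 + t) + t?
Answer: 953/4 ≈ 238.25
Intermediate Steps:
T(t) = -2 + 2*t
y(c) = (10 + c)/(-19 + c) (y(c) = (c + (-2 + 2*6))/(c - 19) = (c + (-2 + 12))/(-19 + c) = (c + 10)/(-19 + c) = (10 + c)/(-19 + c))
-77 + y(3)*(-388) = -77 + ((10 + 3)/(-19 + 3))*(-388) = -77 + (13/(-16))*(-388) = -77 - 1/16*13*(-388) = -77 - 13/16*(-388) = -77 + 1261/4 = 953/4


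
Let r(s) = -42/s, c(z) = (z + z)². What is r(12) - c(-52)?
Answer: -21639/2 ≈ -10820.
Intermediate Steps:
c(z) = 4*z² (c(z) = (2*z)² = 4*z²)
r(12) - c(-52) = -42/12 - 4*(-52)² = -42*1/12 - 4*2704 = -7/2 - 1*10816 = -7/2 - 10816 = -21639/2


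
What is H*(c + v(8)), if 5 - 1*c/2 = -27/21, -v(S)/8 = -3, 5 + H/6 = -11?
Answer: -24576/7 ≈ -3510.9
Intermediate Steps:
H = -96 (H = -30 + 6*(-11) = -30 - 66 = -96)
v(S) = 24 (v(S) = -8*(-3) = 24)
c = 88/7 (c = 10 - (-54)/21 = 10 - 2*(-9/7) = 10 + 18/7 = 88/7 ≈ 12.571)
H*(c + v(8)) = -96*(88/7 + 24) = -96*256/7 = -24576/7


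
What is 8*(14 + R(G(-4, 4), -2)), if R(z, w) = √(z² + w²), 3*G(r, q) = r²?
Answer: 112 + 16*√73/3 ≈ 157.57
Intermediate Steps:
G(r, q) = r²/3
R(z, w) = √(w² + z²)
8*(14 + R(G(-4, 4), -2)) = 8*(14 + √((-2)² + ((⅓)*(-4)²)²)) = 8*(14 + √(4 + ((⅓)*16)²)) = 8*(14 + √(4 + (16/3)²)) = 8*(14 + √(4 + 256/9)) = 8*(14 + √(292/9)) = 8*(14 + 2*√73/3) = 112 + 16*√73/3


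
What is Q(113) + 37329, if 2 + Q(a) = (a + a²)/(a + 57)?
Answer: 3179236/85 ≈ 37403.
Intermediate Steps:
Q(a) = -2 + (a + a²)/(57 + a) (Q(a) = -2 + (a + a²)/(a + 57) = -2 + (a + a²)/(57 + a))
Q(113) + 37329 = (-114 + 113² - 1*113)/(57 + 113) + 37329 = (-114 + 12769 - 113)/170 + 37329 = (1/170)*12542 + 37329 = 6271/85 + 37329 = 3179236/85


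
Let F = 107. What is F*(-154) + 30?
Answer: -16448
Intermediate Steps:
F*(-154) + 30 = 107*(-154) + 30 = -16478 + 30 = -16448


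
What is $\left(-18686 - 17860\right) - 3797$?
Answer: $-40343$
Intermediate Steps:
$\left(-18686 - 17860\right) - 3797 = -36546 - 3797 = -40343$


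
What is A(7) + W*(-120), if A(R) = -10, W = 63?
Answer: -7570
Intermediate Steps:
A(7) + W*(-120) = -10 + 63*(-120) = -10 - 7560 = -7570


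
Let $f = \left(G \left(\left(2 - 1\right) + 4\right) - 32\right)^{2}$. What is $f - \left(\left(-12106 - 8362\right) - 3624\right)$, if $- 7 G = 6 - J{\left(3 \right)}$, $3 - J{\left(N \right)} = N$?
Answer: $\frac{1245024}{49} \approx 25409.0$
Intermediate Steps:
$J{\left(N \right)} = 3 - N$
$G = - \frac{6}{7}$ ($G = - \frac{6 - \left(3 - 3\right)}{7} = - \frac{6 - 0}{7} = - \frac{6 + 0}{7} = \left(- \frac{1}{7}\right) 6 = - \frac{6}{7} \approx -0.85714$)
$f = \frac{64516}{49}$ ($f = \left(- \frac{6 \left(\left(2 - 1\right) + 4\right)}{7} - 32\right)^{2} = \left(- \frac{6 \left(1 + 4\right)}{7} - 32\right)^{2} = \left(\left(- \frac{6}{7}\right) 5 - 32\right)^{2} = \left(- \frac{30}{7} - 32\right)^{2} = \left(- \frac{254}{7}\right)^{2} = \frac{64516}{49} \approx 1316.7$)
$f - \left(\left(-12106 - 8362\right) - 3624\right) = \frac{64516}{49} - \left(\left(-12106 - 8362\right) - 3624\right) = \frac{64516}{49} - \left(-20468 - 3624\right) = \frac{64516}{49} - -24092 = \frac{64516}{49} + 24092 = \frac{1245024}{49}$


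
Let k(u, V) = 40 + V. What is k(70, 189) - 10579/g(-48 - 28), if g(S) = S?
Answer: 27983/76 ≈ 368.20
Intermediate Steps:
k(70, 189) - 10579/g(-48 - 28) = (40 + 189) - 10579/(-48 - 28) = 229 - 10579/(-76) = 229 - 10579*(-1)/76 = 229 - 1*(-10579/76) = 229 + 10579/76 = 27983/76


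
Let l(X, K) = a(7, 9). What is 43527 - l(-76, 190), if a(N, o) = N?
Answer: 43520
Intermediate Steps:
l(X, K) = 7
43527 - l(-76, 190) = 43527 - 1*7 = 43527 - 7 = 43520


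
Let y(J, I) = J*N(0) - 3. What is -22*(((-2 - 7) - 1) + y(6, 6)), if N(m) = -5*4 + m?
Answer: 2926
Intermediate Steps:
N(m) = -20 + m
y(J, I) = -3 - 20*J (y(J, I) = J*(-20 + 0) - 3 = J*(-20) - 3 = -20*J - 3 = -3 - 20*J)
-22*(((-2 - 7) - 1) + y(6, 6)) = -22*(((-2 - 7) - 1) + (-3 - 20*6)) = -22*((-9 - 1) + (-3 - 120)) = -22*(-10 - 123) = -22*(-133) = 2926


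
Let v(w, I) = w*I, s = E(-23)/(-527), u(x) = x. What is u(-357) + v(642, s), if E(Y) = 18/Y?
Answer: -4315641/12121 ≈ -356.05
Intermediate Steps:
s = 18/12121 (s = (18/(-23))/(-527) = (18*(-1/23))*(-1/527) = -18/23*(-1/527) = 18/12121 ≈ 0.0014850)
v(w, I) = I*w
u(-357) + v(642, s) = -357 + (18/12121)*642 = -357 + 11556/12121 = -4315641/12121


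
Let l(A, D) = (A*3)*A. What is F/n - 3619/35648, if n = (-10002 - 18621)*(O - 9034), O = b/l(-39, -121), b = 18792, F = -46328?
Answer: -79178745492893/778554621969600 ≈ -0.10170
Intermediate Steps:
l(A, D) = 3*A**2 (l(A, D) = (3*A)*A = 3*A**2)
O = 696/169 (O = 18792/((3*(-39)**2)) = 18792/((3*1521)) = 18792/4563 = 18792*(1/4563) = 696/169 ≈ 4.1183)
n = 43680129150/169 (n = (-10002 - 18621)*(696/169 - 9034) = -28623*(-1526050/169) = 43680129150/169 ≈ 2.5846e+8)
F/n - 3619/35648 = -46328/43680129150/169 - 3619/35648 = -46328*169/43680129150 - 3619*1/35648 = -3914716/21840064575 - 3619/35648 = -79178745492893/778554621969600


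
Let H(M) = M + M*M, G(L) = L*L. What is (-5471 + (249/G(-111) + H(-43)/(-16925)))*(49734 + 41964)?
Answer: -11624266815847672/23170325 ≈ -5.0169e+8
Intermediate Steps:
G(L) = L²
H(M) = M + M²
(-5471 + (249/G(-111) + H(-43)/(-16925)))*(49734 + 41964) = (-5471 + (249/((-111)²) - 43*(1 - 43)/(-16925)))*(49734 + 41964) = (-5471 + (249/12321 - 43*(-42)*(-1/16925)))*91698 = (-5471 + (249*(1/12321) + 1806*(-1/16925)))*91698 = (-5471 + (83/4107 - 1806/16925))*91698 = (-5471 - 6012467/69510975)*91698 = -380300556692/69510975*91698 = -11624266815847672/23170325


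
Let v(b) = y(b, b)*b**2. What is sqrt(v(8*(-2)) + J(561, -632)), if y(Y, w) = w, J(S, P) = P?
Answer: 2*I*sqrt(1182) ≈ 68.76*I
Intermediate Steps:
v(b) = b**3 (v(b) = b*b**2 = b**3)
sqrt(v(8*(-2)) + J(561, -632)) = sqrt((8*(-2))**3 - 632) = sqrt((-16)**3 - 632) = sqrt(-4096 - 632) = sqrt(-4728) = 2*I*sqrt(1182)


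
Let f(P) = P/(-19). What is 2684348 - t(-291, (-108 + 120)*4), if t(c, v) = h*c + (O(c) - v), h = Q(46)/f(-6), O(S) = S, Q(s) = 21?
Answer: 5408077/2 ≈ 2.7040e+6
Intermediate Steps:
f(P) = -P/19 (f(P) = P*(-1/19) = -P/19)
h = 133/2 (h = 21/((-1/19*(-6))) = 21/(6/19) = 21*(19/6) = 133/2 ≈ 66.500)
t(c, v) = -v + 135*c/2 (t(c, v) = 133*c/2 + (c - v) = -v + 135*c/2)
2684348 - t(-291, (-108 + 120)*4) = 2684348 - (-(-108 + 120)*4 + (135/2)*(-291)) = 2684348 - (-12*4 - 39285/2) = 2684348 - (-1*48 - 39285/2) = 2684348 - (-48 - 39285/2) = 2684348 - 1*(-39381/2) = 2684348 + 39381/2 = 5408077/2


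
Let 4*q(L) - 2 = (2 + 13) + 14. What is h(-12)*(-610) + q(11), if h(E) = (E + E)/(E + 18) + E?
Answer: 39071/4 ≈ 9767.8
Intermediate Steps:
q(L) = 31/4 (q(L) = ½ + ((2 + 13) + 14)/4 = ½ + (15 + 14)/4 = ½ + (¼)*29 = ½ + 29/4 = 31/4)
h(E) = E + 2*E/(18 + E) (h(E) = (2*E)/(18 + E) + E = 2*E/(18 + E) + E = E + 2*E/(18 + E))
h(-12)*(-610) + q(11) = -12*(20 - 12)/(18 - 12)*(-610) + 31/4 = -12*8/6*(-610) + 31/4 = -12*⅙*8*(-610) + 31/4 = -16*(-610) + 31/4 = 9760 + 31/4 = 39071/4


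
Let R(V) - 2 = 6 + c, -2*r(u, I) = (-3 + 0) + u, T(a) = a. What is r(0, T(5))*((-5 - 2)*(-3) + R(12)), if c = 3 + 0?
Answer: 48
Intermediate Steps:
r(u, I) = 3/2 - u/2 (r(u, I) = -((-3 + 0) + u)/2 = -(-3 + u)/2 = 3/2 - u/2)
c = 3
R(V) = 11 (R(V) = 2 + (6 + 3) = 2 + 9 = 11)
r(0, T(5))*((-5 - 2)*(-3) + R(12)) = (3/2 - ½*0)*((-5 - 2)*(-3) + 11) = (3/2 + 0)*(-7*(-3) + 11) = 3*(21 + 11)/2 = (3/2)*32 = 48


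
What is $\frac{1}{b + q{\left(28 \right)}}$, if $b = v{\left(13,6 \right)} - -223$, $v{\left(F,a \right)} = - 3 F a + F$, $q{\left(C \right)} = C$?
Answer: $\frac{1}{30} \approx 0.033333$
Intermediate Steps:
$v{\left(F,a \right)} = F - 3 F a$ ($v{\left(F,a \right)} = - 3 F a + F = F - 3 F a$)
$b = 2$ ($b = 13 \left(1 - 18\right) - -223 = 13 \left(1 - 18\right) + 223 = 13 \left(-17\right) + 223 = -221 + 223 = 2$)
$\frac{1}{b + q{\left(28 \right)}} = \frac{1}{2 + 28} = \frac{1}{30}$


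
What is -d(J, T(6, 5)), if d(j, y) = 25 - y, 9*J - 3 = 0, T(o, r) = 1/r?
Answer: -124/5 ≈ -24.800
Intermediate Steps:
J = 1/3 (J = 1/3 + (1/9)*0 = 1/3 + 0 = 1/3 ≈ 0.33333)
-d(J, T(6, 5)) = -(25 - 1/5) = -1*124/5 = -124/5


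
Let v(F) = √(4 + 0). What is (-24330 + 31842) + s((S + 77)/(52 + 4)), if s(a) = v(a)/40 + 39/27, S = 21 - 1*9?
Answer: 1352429/180 ≈ 7513.5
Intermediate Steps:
v(F) = 2 (v(F) = √4 = 2)
S = 12 (S = 21 - 9 = 12)
s(a) = 269/180 (s(a) = 2/40 + 39/27 = 2*(1/40) + 39*(1/27) = 1/20 + 13/9 = 269/180)
(-24330 + 31842) + s((S + 77)/(52 + 4)) = (-24330 + 31842) + 269/180 = 7512 + 269/180 = 1352429/180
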